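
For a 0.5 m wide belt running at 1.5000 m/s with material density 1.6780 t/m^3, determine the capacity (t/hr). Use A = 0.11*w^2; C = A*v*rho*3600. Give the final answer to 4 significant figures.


A = 0.11 * 0.5^2 = 0.0275 m^2
C = 0.0275 * 1.5000 * 1.6780 * 3600
C = 249.2 t/hr


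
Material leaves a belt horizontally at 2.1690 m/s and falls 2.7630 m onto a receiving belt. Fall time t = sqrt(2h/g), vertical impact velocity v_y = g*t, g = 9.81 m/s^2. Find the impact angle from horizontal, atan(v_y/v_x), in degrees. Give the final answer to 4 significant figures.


t = sqrt(2*2.7630/9.81) = 0.750535 s
v_y = 9.81 * 0.750535 = 7.36275 m/s
angle = atan(7.36275 / 2.1690) = 73.59 deg


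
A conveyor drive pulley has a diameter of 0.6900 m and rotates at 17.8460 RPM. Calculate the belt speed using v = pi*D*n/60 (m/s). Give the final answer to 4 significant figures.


v = pi * 0.6900 * 17.8460 / 60
v = 0.6447 m/s


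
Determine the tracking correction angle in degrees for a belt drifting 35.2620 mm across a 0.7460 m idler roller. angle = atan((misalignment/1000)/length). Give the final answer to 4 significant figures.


misalign_m = 35.2620 / 1000 = 0.035262 m
angle = atan(0.035262 / 0.7460)
angle = 2.706 deg


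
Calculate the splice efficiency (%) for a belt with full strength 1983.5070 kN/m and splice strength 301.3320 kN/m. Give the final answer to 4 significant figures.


Eff = 301.3320 / 1983.5070 * 100
Eff = 15.19 %


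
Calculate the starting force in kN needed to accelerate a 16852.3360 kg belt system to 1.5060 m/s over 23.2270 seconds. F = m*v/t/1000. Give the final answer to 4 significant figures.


F = 16852.3360 * 1.5060 / 23.2270 / 1000
F = 1.093 kN


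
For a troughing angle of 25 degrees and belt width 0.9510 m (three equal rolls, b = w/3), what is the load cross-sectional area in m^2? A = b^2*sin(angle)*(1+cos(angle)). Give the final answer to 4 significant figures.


b = 0.9510/3 = 0.317 m
A = 0.317^2 * sin(25 deg) * (1 + cos(25 deg))
A = 0.08096 m^2


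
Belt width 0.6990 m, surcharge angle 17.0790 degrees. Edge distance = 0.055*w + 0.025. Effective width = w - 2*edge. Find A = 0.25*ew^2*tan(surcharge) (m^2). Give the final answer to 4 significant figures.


edge = 0.055*0.6990 + 0.025 = 0.063445 m
ew = 0.6990 - 2*0.063445 = 0.57211 m
A = 0.25 * 0.57211^2 * tan(17.0790 deg)
A = 0.02514 m^2


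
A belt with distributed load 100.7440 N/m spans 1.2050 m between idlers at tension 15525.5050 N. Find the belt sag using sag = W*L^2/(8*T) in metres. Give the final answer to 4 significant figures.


sag = 100.7440 * 1.2050^2 / (8 * 15525.5050)
sag = 0.001178 m


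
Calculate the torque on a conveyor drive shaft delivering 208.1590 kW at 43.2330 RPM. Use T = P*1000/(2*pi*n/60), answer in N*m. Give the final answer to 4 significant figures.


omega = 2*pi*43.2330/60 = 4.52735 rad/s
T = 208.1590*1000 / 4.52735
T = 45980 N*m


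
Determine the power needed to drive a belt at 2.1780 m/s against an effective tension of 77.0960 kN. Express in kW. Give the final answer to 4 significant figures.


P = Te * v = 77.0960 * 2.1780
P = 167.9 kW


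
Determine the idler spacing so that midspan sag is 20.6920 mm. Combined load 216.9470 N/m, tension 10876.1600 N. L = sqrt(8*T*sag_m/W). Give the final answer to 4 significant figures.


sag = 20.6920/1000 = 0.020692 m
L = sqrt(8 * 10876.1600 * 0.020692 / 216.9470)
L = 2.881 m


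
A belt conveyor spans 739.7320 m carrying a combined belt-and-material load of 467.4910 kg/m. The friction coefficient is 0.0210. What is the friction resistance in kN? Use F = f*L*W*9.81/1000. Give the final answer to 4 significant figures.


F = 0.0210 * 739.7320 * 467.4910 * 9.81 / 1000
F = 71.24 kN


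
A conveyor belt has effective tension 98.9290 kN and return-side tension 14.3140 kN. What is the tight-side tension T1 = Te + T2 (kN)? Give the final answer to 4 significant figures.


T1 = Te + T2 = 98.9290 + 14.3140
T1 = 113.2 kN


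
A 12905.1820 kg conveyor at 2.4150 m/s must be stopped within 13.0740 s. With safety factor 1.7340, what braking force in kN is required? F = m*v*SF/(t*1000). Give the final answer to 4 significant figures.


F = 12905.1820 * 2.4150 / 13.0740 * 1.7340 / 1000
F = 4.134 kN


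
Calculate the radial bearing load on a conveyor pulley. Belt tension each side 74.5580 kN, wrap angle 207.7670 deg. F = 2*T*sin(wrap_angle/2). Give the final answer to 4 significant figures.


F = 2 * 74.5580 * sin(207.7670/2 deg)
F = 144.8 kN


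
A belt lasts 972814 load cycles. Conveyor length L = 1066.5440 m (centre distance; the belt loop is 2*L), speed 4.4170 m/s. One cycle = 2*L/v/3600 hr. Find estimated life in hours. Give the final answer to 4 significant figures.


cycle_time = 2 * 1066.5440 / 4.4170 / 3600 = 0.134146 hr
life = 972814 * 0.134146 = 130500 hours


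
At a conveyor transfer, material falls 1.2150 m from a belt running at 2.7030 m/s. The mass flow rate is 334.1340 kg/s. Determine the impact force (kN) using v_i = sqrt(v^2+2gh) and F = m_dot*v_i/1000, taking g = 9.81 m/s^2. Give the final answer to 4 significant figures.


v_i = sqrt(2.7030^2 + 2*9.81*1.2150) = 5.58073 m/s
F = 334.1340 * 5.58073 / 1000
F = 1.865 kN


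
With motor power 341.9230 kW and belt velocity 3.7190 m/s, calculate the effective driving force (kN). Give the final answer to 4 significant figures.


Te = P / v = 341.9230 / 3.7190
Te = 91.94 kN


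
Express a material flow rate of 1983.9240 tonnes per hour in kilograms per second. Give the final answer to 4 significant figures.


m_dot = 1983.9240 * 1000 / 3600
m_dot = 551.1 kg/s


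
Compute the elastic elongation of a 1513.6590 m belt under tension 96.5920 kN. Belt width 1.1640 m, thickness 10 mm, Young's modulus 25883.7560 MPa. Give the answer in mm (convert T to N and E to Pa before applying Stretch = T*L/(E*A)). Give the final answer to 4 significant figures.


A = 1.1640 * 0.01 = 0.01164 m^2
Stretch = 96.5920*1000 * 1513.6590 / (25883.7560e6 * 0.01164) * 1000
Stretch = 485.3 mm


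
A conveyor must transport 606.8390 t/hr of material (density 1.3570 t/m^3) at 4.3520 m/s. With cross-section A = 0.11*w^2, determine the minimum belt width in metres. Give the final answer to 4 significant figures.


A_req = 606.8390 / (4.3520 * 1.3570 * 3600) = 0.0285432 m^2
w = sqrt(0.0285432 / 0.11)
w = 0.5094 m


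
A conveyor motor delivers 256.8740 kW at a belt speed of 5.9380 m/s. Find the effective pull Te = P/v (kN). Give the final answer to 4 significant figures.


Te = P / v = 256.8740 / 5.9380
Te = 43.26 kN


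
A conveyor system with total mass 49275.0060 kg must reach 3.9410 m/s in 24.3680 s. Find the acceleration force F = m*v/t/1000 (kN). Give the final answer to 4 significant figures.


F = 49275.0060 * 3.9410 / 24.3680 / 1000
F = 7.969 kN


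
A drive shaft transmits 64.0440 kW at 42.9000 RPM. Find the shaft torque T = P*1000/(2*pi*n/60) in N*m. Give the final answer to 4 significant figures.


omega = 2*pi*42.9000/60 = 4.49248 rad/s
T = 64.0440*1000 / 4.49248
T = 14260 N*m


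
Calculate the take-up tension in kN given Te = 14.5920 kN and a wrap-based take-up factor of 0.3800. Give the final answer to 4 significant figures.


T_tu = 14.5920 * 0.3800
T_tu = 5.545 kN


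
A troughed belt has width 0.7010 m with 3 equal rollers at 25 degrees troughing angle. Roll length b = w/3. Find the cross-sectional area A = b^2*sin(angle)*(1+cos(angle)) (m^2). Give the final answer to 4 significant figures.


b = 0.7010/3 = 0.233667 m
A = 0.233667^2 * sin(25 deg) * (1 + cos(25 deg))
A = 0.04399 m^2


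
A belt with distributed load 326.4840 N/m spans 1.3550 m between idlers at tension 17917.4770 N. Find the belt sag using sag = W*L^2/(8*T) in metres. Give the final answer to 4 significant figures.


sag = 326.4840 * 1.3550^2 / (8 * 17917.4770)
sag = 0.004182 m


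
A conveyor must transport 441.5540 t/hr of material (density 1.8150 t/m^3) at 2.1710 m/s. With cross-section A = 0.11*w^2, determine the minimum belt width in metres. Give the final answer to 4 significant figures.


A_req = 441.5540 / (2.1710 * 1.8150 * 3600) = 0.0311275 m^2
w = sqrt(0.0311275 / 0.11)
w = 0.5320 m


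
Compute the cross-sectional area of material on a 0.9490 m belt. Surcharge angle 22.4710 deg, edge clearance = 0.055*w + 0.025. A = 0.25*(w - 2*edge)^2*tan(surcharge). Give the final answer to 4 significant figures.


edge = 0.055*0.9490 + 0.025 = 0.077195 m
ew = 0.9490 - 2*0.077195 = 0.79461 m
A = 0.25 * 0.79461^2 * tan(22.4710 deg)
A = 0.06529 m^2


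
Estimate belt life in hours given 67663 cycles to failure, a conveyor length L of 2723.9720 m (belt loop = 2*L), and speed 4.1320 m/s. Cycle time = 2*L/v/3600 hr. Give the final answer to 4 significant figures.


cycle_time = 2 * 2723.9720 / 4.1320 / 3600 = 0.366243 hr
life = 67663 * 0.366243 = 24780 hours


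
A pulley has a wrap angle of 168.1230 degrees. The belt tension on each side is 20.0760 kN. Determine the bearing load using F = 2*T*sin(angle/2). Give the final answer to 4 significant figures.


F = 2 * 20.0760 * sin(168.1230/2 deg)
F = 39.94 kN


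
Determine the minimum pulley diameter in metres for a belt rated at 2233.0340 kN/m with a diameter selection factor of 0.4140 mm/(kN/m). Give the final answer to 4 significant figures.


D = 2233.0340 * 0.4140 / 1000
D = 0.9245 m


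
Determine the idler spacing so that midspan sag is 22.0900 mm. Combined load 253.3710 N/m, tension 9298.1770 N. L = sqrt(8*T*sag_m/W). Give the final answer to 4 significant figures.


sag = 22.0900/1000 = 0.022090 m
L = sqrt(8 * 9298.1770 * 0.022090 / 253.3710)
L = 2.547 m


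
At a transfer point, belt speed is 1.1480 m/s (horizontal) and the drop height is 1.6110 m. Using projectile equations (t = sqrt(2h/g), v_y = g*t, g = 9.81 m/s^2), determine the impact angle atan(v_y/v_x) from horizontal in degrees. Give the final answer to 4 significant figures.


t = sqrt(2*1.6110/9.81) = 0.573097 s
v_y = 9.81 * 0.573097 = 5.62208 m/s
angle = atan(5.62208 / 1.1480) = 78.46 deg


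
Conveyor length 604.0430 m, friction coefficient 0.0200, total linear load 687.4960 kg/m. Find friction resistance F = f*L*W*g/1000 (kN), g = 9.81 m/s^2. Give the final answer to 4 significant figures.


F = 0.0200 * 604.0430 * 687.4960 * 9.81 / 1000
F = 81.48 kN


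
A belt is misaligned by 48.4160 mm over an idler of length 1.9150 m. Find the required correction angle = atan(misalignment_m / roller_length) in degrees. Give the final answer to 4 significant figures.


misalign_m = 48.4160 / 1000 = 0.048416 m
angle = atan(0.048416 / 1.9150)
angle = 1.448 deg


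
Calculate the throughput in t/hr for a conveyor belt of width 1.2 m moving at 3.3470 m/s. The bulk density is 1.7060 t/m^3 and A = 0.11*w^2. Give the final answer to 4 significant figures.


A = 0.11 * 1.2^2 = 0.1584 m^2
C = 0.1584 * 3.3470 * 1.7060 * 3600
C = 3256 t/hr


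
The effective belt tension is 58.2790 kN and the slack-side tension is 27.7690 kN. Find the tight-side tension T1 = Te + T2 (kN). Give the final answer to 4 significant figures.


T1 = Te + T2 = 58.2790 + 27.7690
T1 = 86.05 kN


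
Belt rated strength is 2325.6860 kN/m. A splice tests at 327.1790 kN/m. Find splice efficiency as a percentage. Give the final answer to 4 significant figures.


Eff = 327.1790 / 2325.6860 * 100
Eff = 14.07 %


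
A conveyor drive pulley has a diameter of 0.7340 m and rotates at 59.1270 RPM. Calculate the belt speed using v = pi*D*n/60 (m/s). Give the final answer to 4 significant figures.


v = pi * 0.7340 * 59.1270 / 60
v = 2.272 m/s


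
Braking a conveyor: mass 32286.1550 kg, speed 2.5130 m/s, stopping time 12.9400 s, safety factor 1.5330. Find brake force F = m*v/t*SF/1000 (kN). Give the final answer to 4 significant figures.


F = 32286.1550 * 2.5130 / 12.9400 * 1.5330 / 1000
F = 9.612 kN


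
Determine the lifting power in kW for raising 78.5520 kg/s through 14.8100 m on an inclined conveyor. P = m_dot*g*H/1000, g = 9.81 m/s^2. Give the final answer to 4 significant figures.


P = 78.5520 * 9.81 * 14.8100 / 1000
P = 11.41 kW


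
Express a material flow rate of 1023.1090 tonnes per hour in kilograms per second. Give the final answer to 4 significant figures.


m_dot = 1023.1090 * 1000 / 3600
m_dot = 284.2 kg/s


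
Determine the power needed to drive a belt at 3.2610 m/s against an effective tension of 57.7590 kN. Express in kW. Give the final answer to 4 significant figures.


P = Te * v = 57.7590 * 3.2610
P = 188.4 kW


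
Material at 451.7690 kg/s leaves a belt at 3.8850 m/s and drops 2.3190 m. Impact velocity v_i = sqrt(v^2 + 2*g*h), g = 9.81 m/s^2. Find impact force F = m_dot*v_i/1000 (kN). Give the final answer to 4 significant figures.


v_i = sqrt(3.8850^2 + 2*9.81*2.3190) = 7.78409 m/s
F = 451.7690 * 7.78409 / 1000
F = 3.517 kN


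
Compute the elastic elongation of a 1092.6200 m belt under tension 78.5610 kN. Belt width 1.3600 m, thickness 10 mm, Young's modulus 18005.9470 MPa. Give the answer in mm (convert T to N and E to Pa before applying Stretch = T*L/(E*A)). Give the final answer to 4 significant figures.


A = 1.3600 * 0.01 = 0.01360 m^2
Stretch = 78.5610*1000 * 1092.6200 / (18005.9470e6 * 0.01360) * 1000
Stretch = 350.5 mm


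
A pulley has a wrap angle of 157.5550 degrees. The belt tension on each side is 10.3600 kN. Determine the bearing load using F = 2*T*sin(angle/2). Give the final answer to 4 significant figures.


F = 2 * 10.3600 * sin(157.5550/2 deg)
F = 20.32 kN


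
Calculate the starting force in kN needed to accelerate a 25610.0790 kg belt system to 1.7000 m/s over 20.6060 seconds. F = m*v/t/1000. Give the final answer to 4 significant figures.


F = 25610.0790 * 1.7000 / 20.6060 / 1000
F = 2.113 kN


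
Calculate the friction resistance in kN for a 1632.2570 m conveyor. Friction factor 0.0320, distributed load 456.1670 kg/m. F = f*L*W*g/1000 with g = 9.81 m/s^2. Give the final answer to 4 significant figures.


F = 0.0320 * 1632.2570 * 456.1670 * 9.81 / 1000
F = 233.7 kN


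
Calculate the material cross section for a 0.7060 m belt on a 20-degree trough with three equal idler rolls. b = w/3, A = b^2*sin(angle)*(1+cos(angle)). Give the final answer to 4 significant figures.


b = 0.7060/3 = 0.235333 m
A = 0.235333^2 * sin(20 deg) * (1 + cos(20 deg))
A = 0.03674 m^2


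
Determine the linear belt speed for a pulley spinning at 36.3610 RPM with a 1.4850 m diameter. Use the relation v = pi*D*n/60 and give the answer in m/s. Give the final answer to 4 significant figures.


v = pi * 1.4850 * 36.3610 / 60
v = 2.827 m/s


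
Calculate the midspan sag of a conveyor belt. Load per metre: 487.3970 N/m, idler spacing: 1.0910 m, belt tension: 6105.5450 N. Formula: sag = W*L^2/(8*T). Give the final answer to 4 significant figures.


sag = 487.3970 * 1.0910^2 / (8 * 6105.5450)
sag = 0.01188 m


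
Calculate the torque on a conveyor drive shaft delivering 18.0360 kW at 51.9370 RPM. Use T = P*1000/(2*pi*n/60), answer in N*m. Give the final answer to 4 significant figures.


omega = 2*pi*51.9370/60 = 5.43883 rad/s
T = 18.0360*1000 / 5.43883
T = 3316 N*m


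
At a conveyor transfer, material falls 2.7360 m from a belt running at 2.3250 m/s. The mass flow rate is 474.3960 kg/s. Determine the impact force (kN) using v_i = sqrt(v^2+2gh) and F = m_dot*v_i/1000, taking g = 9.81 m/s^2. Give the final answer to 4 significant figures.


v_i = sqrt(2.3250^2 + 2*9.81*2.7360) = 7.68674 m/s
F = 474.3960 * 7.68674 / 1000
F = 3.647 kN


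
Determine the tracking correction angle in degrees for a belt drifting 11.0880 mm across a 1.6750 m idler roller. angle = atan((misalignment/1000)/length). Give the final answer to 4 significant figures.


misalign_m = 11.0880 / 1000 = 0.011088 m
angle = atan(0.011088 / 1.6750)
angle = 0.3793 deg


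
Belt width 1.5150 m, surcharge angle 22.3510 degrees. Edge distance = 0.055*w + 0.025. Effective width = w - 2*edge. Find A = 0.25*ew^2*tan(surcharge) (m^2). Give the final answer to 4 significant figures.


edge = 0.055*1.5150 + 0.025 = 0.108325 m
ew = 1.5150 - 2*0.108325 = 1.29835 m
A = 0.25 * 1.29835^2 * tan(22.3510 deg)
A = 0.1733 m^2


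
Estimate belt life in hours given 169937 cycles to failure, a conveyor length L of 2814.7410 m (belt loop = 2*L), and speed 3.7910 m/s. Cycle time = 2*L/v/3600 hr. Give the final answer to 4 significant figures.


cycle_time = 2 * 2814.7410 / 3.7910 / 3600 = 0.412489 hr
life = 169937 * 0.412489 = 70100 hours


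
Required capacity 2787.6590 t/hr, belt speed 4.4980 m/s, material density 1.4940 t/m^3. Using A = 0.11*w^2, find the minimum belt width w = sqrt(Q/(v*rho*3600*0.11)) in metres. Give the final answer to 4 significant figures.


A_req = 2787.6590 / (4.4980 * 1.4940 * 3600) = 0.11523 m^2
w = sqrt(0.11523 / 0.11)
w = 1.023 m


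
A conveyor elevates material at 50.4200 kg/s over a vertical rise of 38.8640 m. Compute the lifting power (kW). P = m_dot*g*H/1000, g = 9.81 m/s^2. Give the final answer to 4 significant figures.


P = 50.4200 * 9.81 * 38.8640 / 1000
P = 19.22 kW


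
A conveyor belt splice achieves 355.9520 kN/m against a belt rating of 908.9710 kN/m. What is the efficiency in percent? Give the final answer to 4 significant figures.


Eff = 355.9520 / 908.9710 * 100
Eff = 39.16 %


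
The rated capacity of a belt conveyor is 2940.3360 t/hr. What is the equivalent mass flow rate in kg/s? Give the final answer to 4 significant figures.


m_dot = 2940.3360 * 1000 / 3600
m_dot = 816.8 kg/s


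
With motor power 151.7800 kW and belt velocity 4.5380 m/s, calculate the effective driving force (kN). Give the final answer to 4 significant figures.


Te = P / v = 151.7800 / 4.5380
Te = 33.45 kN


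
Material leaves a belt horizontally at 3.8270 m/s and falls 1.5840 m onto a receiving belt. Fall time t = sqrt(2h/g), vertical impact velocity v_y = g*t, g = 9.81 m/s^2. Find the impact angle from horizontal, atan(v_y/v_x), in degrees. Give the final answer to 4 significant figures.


t = sqrt(2*1.5840/9.81) = 0.568274 s
v_y = 9.81 * 0.568274 = 5.57477 m/s
angle = atan(5.57477 / 3.8270) = 55.53 deg


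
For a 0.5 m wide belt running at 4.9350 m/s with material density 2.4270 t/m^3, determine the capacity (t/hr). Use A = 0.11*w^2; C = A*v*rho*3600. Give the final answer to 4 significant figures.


A = 0.11 * 0.5^2 = 0.0275 m^2
C = 0.0275 * 4.9350 * 2.4270 * 3600
C = 1186 t/hr


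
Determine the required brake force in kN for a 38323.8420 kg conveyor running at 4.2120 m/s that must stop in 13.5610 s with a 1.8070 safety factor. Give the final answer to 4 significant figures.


F = 38323.8420 * 4.2120 / 13.5610 * 1.8070 / 1000
F = 21.51 kN


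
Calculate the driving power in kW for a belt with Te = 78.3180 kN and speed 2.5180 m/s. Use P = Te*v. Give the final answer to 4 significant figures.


P = Te * v = 78.3180 * 2.5180
P = 197.2 kW


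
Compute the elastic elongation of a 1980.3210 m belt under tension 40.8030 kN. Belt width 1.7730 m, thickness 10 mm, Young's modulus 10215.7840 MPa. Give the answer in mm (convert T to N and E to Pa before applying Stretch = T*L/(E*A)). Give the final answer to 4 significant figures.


A = 1.7730 * 0.01 = 0.01773 m^2
Stretch = 40.8030*1000 * 1980.3210 / (10215.7840e6 * 0.01773) * 1000
Stretch = 446.1 mm


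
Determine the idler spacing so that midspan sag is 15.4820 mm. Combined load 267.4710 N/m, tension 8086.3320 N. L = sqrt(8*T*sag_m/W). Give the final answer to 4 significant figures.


sag = 15.4820/1000 = 0.015482 m
L = sqrt(8 * 8086.3320 * 0.015482 / 267.4710)
L = 1.935 m


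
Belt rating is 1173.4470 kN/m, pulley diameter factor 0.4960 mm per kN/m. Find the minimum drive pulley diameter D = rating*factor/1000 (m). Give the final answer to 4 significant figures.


D = 1173.4470 * 0.4960 / 1000
D = 0.5820 m


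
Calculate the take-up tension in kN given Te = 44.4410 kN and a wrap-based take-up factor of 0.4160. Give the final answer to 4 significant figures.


T_tu = 44.4410 * 0.4160
T_tu = 18.49 kN


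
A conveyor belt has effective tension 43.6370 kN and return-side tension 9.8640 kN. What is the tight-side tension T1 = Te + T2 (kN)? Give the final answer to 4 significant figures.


T1 = Te + T2 = 43.6370 + 9.8640
T1 = 53.50 kN


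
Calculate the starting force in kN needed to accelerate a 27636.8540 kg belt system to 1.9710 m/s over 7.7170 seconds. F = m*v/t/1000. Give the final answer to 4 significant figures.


F = 27636.8540 * 1.9710 / 7.7170 / 1000
F = 7.059 kN


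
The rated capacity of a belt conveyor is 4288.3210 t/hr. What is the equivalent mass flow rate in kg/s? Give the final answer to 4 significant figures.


m_dot = 4288.3210 * 1000 / 3600
m_dot = 1191 kg/s


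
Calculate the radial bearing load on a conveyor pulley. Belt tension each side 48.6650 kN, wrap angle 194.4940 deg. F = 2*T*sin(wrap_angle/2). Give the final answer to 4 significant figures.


F = 2 * 48.6650 * sin(194.4940/2 deg)
F = 96.55 kN


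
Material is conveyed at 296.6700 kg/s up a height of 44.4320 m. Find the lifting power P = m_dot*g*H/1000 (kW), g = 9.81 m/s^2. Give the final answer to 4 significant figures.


P = 296.6700 * 9.81 * 44.4320 / 1000
P = 129.3 kW


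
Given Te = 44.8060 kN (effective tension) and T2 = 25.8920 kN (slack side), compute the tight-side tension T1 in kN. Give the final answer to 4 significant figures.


T1 = Te + T2 = 44.8060 + 25.8920
T1 = 70.70 kN


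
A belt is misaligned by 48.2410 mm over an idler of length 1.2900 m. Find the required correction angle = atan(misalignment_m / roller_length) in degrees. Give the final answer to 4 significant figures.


misalign_m = 48.2410 / 1000 = 0.048241 m
angle = atan(0.048241 / 1.2900)
angle = 2.142 deg


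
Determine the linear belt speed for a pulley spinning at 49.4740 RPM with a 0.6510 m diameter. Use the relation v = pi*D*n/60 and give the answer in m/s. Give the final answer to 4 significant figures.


v = pi * 0.6510 * 49.4740 / 60
v = 1.686 m/s


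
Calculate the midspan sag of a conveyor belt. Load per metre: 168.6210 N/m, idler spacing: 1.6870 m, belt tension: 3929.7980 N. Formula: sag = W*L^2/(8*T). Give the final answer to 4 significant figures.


sag = 168.6210 * 1.6870^2 / (8 * 3929.7980)
sag = 0.01526 m


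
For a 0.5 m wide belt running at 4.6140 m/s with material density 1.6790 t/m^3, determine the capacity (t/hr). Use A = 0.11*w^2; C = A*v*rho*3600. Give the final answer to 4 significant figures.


A = 0.11 * 0.5^2 = 0.0275 m^2
C = 0.0275 * 4.6140 * 1.6790 * 3600
C = 766.9 t/hr


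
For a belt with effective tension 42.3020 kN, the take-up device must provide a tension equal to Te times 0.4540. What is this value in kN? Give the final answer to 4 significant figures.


T_tu = 42.3020 * 0.4540
T_tu = 19.21 kN


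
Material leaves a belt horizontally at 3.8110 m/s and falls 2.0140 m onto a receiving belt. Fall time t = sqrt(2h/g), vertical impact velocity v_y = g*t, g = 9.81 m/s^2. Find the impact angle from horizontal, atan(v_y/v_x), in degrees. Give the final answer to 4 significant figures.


t = sqrt(2*2.0140/9.81) = 0.640782 s
v_y = 9.81 * 0.640782 = 6.28607 m/s
angle = atan(6.28607 / 3.8110) = 58.77 deg


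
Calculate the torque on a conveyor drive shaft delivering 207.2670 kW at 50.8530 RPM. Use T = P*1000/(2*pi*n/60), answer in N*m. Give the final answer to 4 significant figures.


omega = 2*pi*50.8530/60 = 5.32531 rad/s
T = 207.2670*1000 / 5.32531
T = 38920 N*m


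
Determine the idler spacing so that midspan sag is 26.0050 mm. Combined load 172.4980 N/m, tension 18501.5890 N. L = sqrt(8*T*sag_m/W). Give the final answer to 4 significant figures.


sag = 26.0050/1000 = 0.026005 m
L = sqrt(8 * 18501.5890 * 0.026005 / 172.4980)
L = 4.724 m


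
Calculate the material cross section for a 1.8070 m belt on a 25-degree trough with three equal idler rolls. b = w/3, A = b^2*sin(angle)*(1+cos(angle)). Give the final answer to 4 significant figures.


b = 1.8070/3 = 0.602333 m
A = 0.602333^2 * sin(25 deg) * (1 + cos(25 deg))
A = 0.2923 m^2


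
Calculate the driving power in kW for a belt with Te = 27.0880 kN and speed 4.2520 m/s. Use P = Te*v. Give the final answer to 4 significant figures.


P = Te * v = 27.0880 * 4.2520
P = 115.2 kW


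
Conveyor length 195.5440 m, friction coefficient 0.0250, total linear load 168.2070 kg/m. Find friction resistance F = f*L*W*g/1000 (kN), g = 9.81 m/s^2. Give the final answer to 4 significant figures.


F = 0.0250 * 195.5440 * 168.2070 * 9.81 / 1000
F = 8.067 kN


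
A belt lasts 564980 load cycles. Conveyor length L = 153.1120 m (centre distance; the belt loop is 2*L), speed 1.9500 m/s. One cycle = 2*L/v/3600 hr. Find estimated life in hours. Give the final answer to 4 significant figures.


cycle_time = 2 * 153.1120 / 1.9500 / 3600 = 0.0436217 hr
life = 564980 * 0.0436217 = 24650 hours


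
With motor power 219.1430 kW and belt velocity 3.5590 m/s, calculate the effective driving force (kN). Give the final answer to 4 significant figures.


Te = P / v = 219.1430 / 3.5590
Te = 61.57 kN


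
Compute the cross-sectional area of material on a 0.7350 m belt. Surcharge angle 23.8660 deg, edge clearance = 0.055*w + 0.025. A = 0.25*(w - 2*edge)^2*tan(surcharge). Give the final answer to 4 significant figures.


edge = 0.055*0.7350 + 0.025 = 0.065425 m
ew = 0.7350 - 2*0.065425 = 0.60415 m
A = 0.25 * 0.60415^2 * tan(23.8660 deg)
A = 0.04037 m^2


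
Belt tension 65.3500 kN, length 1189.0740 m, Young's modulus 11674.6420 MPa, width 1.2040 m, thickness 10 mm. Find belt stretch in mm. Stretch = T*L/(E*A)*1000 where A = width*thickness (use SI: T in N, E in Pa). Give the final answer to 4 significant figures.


A = 1.2040 * 0.01 = 0.01204 m^2
Stretch = 65.3500*1000 * 1189.0740 / (11674.6420e6 * 0.01204) * 1000
Stretch = 552.8 mm


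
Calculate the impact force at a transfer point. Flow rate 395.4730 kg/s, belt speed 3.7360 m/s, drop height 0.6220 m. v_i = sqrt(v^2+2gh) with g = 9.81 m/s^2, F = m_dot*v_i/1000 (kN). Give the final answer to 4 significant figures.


v_i = sqrt(3.7360^2 + 2*9.81*0.6220) = 5.11482 m/s
F = 395.4730 * 5.11482 / 1000
F = 2.023 kN


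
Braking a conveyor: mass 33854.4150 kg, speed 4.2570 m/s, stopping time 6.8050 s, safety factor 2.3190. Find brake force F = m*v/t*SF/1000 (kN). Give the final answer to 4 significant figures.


F = 33854.4150 * 4.2570 / 6.8050 * 2.3190 / 1000
F = 49.11 kN


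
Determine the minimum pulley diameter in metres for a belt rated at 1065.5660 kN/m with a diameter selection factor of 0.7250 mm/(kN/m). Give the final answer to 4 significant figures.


D = 1065.5660 * 0.7250 / 1000
D = 0.7725 m


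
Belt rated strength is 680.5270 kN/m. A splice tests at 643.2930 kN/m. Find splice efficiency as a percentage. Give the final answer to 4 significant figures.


Eff = 643.2930 / 680.5270 * 100
Eff = 94.53 %


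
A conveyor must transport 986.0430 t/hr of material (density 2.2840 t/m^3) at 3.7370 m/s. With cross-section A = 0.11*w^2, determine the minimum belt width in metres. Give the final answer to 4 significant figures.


A_req = 986.0430 / (3.7370 * 2.2840 * 3600) = 0.0320903 m^2
w = sqrt(0.0320903 / 0.11)
w = 0.5401 m


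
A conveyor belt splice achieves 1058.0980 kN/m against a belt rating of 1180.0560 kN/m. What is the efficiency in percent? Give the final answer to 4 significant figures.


Eff = 1058.0980 / 1180.0560 * 100
Eff = 89.67 %


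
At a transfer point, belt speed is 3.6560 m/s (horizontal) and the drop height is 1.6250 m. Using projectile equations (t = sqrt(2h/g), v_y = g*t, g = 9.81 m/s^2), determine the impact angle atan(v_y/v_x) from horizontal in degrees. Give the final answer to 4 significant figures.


t = sqrt(2*1.6250/9.81) = 0.575582 s
v_y = 9.81 * 0.575582 = 5.64646 m/s
angle = atan(5.64646 / 3.6560) = 57.08 deg


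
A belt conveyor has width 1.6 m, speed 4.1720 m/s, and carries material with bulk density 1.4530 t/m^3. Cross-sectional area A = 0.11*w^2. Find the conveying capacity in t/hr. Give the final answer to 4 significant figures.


A = 0.11 * 1.6^2 = 0.2816 m^2
C = 0.2816 * 4.1720 * 1.4530 * 3600
C = 6145 t/hr


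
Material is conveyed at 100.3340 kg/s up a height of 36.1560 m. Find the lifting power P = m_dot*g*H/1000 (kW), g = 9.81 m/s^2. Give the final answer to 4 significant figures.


P = 100.3340 * 9.81 * 36.1560 / 1000
P = 35.59 kW


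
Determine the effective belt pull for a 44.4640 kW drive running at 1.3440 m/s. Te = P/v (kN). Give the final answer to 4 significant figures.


Te = P / v = 44.4640 / 1.3440
Te = 33.08 kN


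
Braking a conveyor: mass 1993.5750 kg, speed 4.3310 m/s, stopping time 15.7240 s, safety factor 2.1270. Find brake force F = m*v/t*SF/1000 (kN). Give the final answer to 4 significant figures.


F = 1993.5750 * 4.3310 / 15.7240 * 2.1270 / 1000
F = 1.168 kN


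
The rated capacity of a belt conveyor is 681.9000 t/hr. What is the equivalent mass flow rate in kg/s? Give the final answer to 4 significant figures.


m_dot = 681.9000 * 1000 / 3600
m_dot = 189.4 kg/s


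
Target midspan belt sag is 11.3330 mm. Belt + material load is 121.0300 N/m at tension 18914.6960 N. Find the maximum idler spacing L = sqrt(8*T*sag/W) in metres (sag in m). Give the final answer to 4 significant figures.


sag = 11.3330/1000 = 0.011333 m
L = sqrt(8 * 18914.6960 * 0.011333 / 121.0300)
L = 3.764 m


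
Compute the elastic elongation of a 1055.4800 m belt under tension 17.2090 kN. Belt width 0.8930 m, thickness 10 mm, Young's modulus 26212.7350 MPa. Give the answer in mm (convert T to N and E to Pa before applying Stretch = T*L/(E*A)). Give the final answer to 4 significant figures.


A = 0.8930 * 0.01 = 0.00893 m^2
Stretch = 17.2090*1000 * 1055.4800 / (26212.7350e6 * 0.00893) * 1000
Stretch = 77.60 mm


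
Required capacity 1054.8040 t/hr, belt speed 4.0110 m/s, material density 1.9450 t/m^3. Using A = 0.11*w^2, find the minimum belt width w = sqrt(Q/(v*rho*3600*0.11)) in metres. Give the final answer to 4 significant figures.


A_req = 1054.8040 / (4.0110 * 1.9450 * 3600) = 0.0375575 m^2
w = sqrt(0.0375575 / 0.11)
w = 0.5843 m


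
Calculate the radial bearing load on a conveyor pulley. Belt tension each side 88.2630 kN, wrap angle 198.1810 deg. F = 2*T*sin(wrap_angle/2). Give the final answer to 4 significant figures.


F = 2 * 88.2630 * sin(198.1810/2 deg)
F = 174.3 kN


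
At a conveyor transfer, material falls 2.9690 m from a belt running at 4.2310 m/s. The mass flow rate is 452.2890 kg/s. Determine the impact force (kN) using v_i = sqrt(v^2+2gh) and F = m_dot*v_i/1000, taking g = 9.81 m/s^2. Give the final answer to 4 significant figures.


v_i = sqrt(4.2310^2 + 2*9.81*2.9690) = 8.72658 m/s
F = 452.2890 * 8.72658 / 1000
F = 3.947 kN


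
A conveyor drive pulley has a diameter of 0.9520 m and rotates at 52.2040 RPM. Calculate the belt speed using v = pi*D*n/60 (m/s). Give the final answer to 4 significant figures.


v = pi * 0.9520 * 52.2040 / 60
v = 2.602 m/s


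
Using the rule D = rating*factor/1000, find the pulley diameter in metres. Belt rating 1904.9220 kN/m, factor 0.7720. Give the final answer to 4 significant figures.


D = 1904.9220 * 0.7720 / 1000
D = 1.471 m


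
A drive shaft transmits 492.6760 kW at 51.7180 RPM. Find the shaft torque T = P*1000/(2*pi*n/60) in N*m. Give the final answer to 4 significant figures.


omega = 2*pi*51.7180/60 = 5.4159 rad/s
T = 492.6760*1000 / 5.4159
T = 90970 N*m


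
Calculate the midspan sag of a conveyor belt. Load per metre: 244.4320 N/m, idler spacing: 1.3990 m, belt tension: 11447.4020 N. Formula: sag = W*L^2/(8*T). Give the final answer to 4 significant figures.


sag = 244.4320 * 1.3990^2 / (8 * 11447.4020)
sag = 0.005224 m


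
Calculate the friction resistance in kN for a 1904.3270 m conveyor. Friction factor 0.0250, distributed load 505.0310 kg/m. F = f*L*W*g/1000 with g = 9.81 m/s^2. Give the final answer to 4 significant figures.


F = 0.0250 * 1904.3270 * 505.0310 * 9.81 / 1000
F = 235.9 kN


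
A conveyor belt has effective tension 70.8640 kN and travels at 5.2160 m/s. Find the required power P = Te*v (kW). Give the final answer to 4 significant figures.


P = Te * v = 70.8640 * 5.2160
P = 369.6 kW


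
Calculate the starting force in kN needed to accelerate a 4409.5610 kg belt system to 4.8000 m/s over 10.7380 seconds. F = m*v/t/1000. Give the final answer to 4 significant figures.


F = 4409.5610 * 4.8000 / 10.7380 / 1000
F = 1.971 kN


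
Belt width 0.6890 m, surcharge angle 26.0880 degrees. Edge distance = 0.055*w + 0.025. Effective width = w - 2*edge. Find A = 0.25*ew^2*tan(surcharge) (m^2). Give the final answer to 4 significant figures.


edge = 0.055*0.6890 + 0.025 = 0.062895 m
ew = 0.6890 - 2*0.062895 = 0.56321 m
A = 0.25 * 0.56321^2 * tan(26.0880 deg)
A = 0.03883 m^2


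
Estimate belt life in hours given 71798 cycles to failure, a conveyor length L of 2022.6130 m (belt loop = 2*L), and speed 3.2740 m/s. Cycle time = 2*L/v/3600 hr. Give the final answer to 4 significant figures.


cycle_time = 2 * 2022.6130 / 3.2740 / 3600 = 0.343211 hr
life = 71798 * 0.343211 = 24640 hours


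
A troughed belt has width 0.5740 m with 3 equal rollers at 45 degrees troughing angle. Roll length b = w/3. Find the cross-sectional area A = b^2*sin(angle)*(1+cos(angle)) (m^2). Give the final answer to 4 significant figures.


b = 0.5740/3 = 0.191333 m
A = 0.191333^2 * sin(45 deg) * (1 + cos(45 deg))
A = 0.04419 m^2


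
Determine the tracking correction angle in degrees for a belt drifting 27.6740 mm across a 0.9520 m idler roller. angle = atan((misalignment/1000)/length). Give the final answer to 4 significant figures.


misalign_m = 27.6740 / 1000 = 0.027674 m
angle = atan(0.027674 / 0.9520)
angle = 1.665 deg


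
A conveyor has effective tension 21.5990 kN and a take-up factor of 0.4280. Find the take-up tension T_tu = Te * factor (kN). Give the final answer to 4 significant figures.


T_tu = 21.5990 * 0.4280
T_tu = 9.244 kN


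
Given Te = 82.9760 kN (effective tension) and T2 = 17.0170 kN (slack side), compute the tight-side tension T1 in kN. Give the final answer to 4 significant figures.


T1 = Te + T2 = 82.9760 + 17.0170
T1 = 99.99 kN


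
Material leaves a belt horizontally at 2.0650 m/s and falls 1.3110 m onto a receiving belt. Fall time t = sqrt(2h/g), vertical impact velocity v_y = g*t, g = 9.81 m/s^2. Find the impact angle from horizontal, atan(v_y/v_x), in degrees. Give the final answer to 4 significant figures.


t = sqrt(2*1.3110/9.81) = 0.51699 s
v_y = 9.81 * 0.51699 = 5.07167 m/s
angle = atan(5.07167 / 2.0650) = 67.85 deg


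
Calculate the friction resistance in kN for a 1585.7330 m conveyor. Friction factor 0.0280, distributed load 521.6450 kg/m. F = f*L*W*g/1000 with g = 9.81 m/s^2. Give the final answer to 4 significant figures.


F = 0.0280 * 1585.7330 * 521.6450 * 9.81 / 1000
F = 227.2 kN


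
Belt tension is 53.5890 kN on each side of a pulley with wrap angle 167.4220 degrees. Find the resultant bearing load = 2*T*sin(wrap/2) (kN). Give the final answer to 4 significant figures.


F = 2 * 53.5890 * sin(167.4220/2 deg)
F = 106.5 kN


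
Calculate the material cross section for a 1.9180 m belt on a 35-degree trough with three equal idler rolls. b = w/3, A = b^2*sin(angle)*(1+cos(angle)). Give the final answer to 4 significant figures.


b = 1.9180/3 = 0.639333 m
A = 0.639333^2 * sin(35 deg) * (1 + cos(35 deg))
A = 0.4265 m^2


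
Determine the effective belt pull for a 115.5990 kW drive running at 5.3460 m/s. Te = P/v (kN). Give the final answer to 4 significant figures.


Te = P / v = 115.5990 / 5.3460
Te = 21.62 kN


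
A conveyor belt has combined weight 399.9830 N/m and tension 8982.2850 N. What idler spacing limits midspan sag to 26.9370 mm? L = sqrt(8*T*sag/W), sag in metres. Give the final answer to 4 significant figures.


sag = 26.9370/1000 = 0.026937 m
L = sqrt(8 * 8982.2850 * 0.026937 / 399.9830)
L = 2.200 m


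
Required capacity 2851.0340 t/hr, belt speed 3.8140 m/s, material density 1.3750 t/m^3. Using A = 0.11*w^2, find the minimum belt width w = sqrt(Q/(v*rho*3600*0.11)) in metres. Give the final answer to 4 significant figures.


A_req = 2851.0340 / (3.8140 * 1.3750 * 3600) = 0.151014 m^2
w = sqrt(0.151014 / 0.11)
w = 1.172 m


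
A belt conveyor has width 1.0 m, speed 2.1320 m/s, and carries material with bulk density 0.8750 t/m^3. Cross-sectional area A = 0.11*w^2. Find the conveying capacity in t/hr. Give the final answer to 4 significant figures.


A = 0.11 * 1.0^2 = 0.11 m^2
C = 0.11 * 2.1320 * 0.8750 * 3600
C = 738.7 t/hr


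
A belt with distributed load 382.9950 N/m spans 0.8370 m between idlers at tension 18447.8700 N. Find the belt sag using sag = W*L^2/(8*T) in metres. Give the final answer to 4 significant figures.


sag = 382.9950 * 0.8370^2 / (8 * 18447.8700)
sag = 0.001818 m


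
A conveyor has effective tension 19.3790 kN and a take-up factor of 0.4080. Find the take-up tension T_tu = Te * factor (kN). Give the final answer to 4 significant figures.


T_tu = 19.3790 * 0.4080
T_tu = 7.907 kN


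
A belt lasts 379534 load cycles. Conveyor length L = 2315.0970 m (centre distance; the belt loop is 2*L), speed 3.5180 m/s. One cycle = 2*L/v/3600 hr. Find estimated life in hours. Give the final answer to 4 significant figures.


cycle_time = 2 * 2315.0970 / 3.5180 / 3600 = 0.365596 hr
life = 379534 * 0.365596 = 138800 hours


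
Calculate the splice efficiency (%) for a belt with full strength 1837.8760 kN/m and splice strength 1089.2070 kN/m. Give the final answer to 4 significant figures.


Eff = 1089.2070 / 1837.8760 * 100
Eff = 59.26 %


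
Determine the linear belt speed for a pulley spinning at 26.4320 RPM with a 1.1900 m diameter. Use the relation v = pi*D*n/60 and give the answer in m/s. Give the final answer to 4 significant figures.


v = pi * 1.1900 * 26.4320 / 60
v = 1.647 m/s


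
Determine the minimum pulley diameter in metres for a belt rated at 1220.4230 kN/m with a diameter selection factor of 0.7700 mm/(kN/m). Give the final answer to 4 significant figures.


D = 1220.4230 * 0.7700 / 1000
D = 0.9397 m


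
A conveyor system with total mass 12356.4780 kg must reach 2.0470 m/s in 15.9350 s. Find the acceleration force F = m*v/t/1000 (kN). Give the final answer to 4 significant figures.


F = 12356.4780 * 2.0470 / 15.9350 / 1000
F = 1.587 kN


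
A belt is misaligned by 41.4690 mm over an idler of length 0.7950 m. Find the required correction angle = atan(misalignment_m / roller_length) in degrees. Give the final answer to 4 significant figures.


misalign_m = 41.4690 / 1000 = 0.041469 m
angle = atan(0.041469 / 0.7950)
angle = 2.986 deg


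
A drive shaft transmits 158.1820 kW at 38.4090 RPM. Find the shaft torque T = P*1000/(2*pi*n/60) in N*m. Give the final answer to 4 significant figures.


omega = 2*pi*38.4090/60 = 4.02218 rad/s
T = 158.1820*1000 / 4.02218
T = 39330 N*m


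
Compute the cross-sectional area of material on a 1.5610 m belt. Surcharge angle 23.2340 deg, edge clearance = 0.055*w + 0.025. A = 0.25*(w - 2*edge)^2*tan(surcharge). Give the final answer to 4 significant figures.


edge = 0.055*1.5610 + 0.025 = 0.110855 m
ew = 1.5610 - 2*0.110855 = 1.33929 m
A = 0.25 * 1.33929^2 * tan(23.2340 deg)
A = 0.1925 m^2


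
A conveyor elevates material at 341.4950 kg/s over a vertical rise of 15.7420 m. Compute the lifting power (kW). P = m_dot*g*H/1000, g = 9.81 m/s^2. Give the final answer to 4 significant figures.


P = 341.4950 * 9.81 * 15.7420 / 1000
P = 52.74 kW
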